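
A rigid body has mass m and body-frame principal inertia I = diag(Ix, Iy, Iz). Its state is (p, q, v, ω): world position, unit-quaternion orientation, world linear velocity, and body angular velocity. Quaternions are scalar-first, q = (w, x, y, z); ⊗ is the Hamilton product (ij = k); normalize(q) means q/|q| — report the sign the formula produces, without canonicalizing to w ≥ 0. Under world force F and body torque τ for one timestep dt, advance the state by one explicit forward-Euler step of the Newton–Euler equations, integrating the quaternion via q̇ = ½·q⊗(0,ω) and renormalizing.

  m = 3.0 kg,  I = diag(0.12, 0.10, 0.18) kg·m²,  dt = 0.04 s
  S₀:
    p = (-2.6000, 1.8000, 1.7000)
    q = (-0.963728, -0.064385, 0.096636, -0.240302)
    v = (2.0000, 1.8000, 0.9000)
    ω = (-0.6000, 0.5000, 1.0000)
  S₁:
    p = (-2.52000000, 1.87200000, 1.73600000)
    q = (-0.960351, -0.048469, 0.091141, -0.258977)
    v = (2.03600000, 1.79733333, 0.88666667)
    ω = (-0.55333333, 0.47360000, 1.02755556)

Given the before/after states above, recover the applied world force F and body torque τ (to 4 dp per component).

F = (2.7000, -0.2000, -1.0000)
τ = (0.1800, -0.0300, 0.1300)

v₁ − v₀ = (0.03600000, -0.00266667, -0.01333333)
applied force F = (2.7000, -0.2000, -1.0000)
rate change Δω = (0.04666667, -0.02640000, 0.02755556)
precession coupling = (0.0400, 0.0360, 0.0060)
τ = I·(Δω/dt) + ω₀×(Iω₀) = (0.1800, -0.0300, 0.1300)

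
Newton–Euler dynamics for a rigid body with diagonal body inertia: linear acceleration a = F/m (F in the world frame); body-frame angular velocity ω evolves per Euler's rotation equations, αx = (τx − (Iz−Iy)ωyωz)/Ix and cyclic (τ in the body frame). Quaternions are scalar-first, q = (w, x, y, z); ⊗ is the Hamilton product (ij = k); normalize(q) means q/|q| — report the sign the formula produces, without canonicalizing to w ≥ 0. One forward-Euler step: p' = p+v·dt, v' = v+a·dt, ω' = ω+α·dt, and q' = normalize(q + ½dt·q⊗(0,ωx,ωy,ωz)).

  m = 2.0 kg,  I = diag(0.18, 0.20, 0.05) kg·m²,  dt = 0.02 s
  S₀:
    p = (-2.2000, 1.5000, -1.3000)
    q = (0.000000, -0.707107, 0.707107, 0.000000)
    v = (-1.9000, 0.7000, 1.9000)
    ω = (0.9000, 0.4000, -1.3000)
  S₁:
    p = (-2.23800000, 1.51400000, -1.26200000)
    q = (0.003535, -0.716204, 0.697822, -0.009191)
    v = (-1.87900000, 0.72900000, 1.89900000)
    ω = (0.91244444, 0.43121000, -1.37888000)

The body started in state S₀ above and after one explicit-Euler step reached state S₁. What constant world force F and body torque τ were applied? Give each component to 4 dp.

F = (2.1000, 2.9000, -0.1000)
τ = (0.1900, 0.1600, -0.1900)

v₁ − v₀ = (0.02100000, 0.02900000, -0.00100000)
F = m·Δv/dt = (2.1000, 2.9000, -0.1000)
Δω = ω₁−ω₀ = (0.01244444, 0.03121000, -0.07888000)
ω₀×(Iω₀) = (0.0780, -0.1521, 0.0072)
applied torque τ = (0.1900, 0.1600, -0.1900)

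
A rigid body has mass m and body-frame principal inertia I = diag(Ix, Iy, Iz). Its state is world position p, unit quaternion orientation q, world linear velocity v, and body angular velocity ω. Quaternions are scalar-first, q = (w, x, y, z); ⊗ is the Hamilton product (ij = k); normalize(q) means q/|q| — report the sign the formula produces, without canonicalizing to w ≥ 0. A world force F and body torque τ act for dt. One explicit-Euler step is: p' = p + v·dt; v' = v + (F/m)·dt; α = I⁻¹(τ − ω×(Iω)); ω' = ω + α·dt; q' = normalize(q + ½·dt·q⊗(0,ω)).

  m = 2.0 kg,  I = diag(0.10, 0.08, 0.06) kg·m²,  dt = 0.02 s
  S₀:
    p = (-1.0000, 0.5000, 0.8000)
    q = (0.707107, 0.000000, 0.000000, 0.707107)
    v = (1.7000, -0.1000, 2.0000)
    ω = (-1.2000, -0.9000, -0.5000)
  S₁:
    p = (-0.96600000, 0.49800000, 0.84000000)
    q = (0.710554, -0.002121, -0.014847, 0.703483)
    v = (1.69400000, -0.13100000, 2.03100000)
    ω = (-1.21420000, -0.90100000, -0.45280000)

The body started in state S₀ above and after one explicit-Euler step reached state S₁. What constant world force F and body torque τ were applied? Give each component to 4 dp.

F = (-0.6000, -3.1000, 3.1000)
τ = (-0.0800, 0.0200, 0.1200)

ω₁ − ω₀ = (-0.01420000, -0.00100000, 0.04720000)
τ = I·(Δω/dt) + ω₀×(Iω₀) = (-0.0800, 0.0200, 0.1200)
Δv = v₁−v₀ = (-0.00600000, -0.03100000, 0.03100000)
m·(v₁−v₀)/dt = (-0.6000, -3.1000, 3.1000)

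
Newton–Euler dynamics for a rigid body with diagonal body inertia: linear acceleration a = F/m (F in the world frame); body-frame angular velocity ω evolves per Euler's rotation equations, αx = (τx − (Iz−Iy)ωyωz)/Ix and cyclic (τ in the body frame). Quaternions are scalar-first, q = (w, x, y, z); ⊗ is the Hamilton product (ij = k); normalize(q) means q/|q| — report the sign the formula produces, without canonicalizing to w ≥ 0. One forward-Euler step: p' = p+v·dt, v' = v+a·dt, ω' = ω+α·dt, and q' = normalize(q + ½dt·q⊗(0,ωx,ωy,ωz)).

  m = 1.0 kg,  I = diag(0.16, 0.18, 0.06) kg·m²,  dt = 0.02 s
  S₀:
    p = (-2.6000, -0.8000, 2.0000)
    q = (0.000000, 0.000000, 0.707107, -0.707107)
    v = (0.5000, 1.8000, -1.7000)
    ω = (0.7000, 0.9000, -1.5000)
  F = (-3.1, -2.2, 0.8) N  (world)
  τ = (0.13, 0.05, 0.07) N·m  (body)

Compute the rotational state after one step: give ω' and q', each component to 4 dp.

ω×(Iω) gyroscopic = (0.1620, -0.1050, 0.0126)
angular accel α = (-0.2000, 0.8611, 0.9567)
ω' = ω + α·dt = (0.6960, 0.9172, -1.4809)
2q̇ = q⊗(0,ω) = (-1.6970568, -0.4242642, -0.4949749, -0.4949749)
updated quaternion q' = (-0.0170, -0.0042, 0.7020, -0.7119)

ω' = (0.6960, 0.9172, -1.4809)
q' = (-0.0170, -0.0042, 0.7020, -0.7119)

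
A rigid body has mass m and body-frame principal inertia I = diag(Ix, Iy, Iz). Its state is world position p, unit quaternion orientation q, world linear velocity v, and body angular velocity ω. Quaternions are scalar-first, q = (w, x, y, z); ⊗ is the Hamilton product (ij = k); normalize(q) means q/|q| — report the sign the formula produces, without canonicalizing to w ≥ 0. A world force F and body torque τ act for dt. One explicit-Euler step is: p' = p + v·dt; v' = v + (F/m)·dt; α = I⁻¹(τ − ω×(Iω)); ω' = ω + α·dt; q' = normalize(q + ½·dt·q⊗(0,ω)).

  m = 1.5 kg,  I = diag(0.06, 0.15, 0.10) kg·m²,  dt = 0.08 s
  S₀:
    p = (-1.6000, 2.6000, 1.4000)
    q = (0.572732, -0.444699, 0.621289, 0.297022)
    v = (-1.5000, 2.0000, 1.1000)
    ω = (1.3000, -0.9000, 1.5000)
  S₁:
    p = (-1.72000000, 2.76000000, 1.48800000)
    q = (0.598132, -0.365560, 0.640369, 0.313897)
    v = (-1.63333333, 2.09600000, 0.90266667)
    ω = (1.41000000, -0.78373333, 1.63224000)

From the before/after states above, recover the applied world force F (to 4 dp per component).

F = (-2.5000, 1.8000, -3.7000)

v₁ − v₀ = (-0.13333333, 0.09600000, -0.19733333)
applied force F = (-2.5000, 1.8000, -3.7000)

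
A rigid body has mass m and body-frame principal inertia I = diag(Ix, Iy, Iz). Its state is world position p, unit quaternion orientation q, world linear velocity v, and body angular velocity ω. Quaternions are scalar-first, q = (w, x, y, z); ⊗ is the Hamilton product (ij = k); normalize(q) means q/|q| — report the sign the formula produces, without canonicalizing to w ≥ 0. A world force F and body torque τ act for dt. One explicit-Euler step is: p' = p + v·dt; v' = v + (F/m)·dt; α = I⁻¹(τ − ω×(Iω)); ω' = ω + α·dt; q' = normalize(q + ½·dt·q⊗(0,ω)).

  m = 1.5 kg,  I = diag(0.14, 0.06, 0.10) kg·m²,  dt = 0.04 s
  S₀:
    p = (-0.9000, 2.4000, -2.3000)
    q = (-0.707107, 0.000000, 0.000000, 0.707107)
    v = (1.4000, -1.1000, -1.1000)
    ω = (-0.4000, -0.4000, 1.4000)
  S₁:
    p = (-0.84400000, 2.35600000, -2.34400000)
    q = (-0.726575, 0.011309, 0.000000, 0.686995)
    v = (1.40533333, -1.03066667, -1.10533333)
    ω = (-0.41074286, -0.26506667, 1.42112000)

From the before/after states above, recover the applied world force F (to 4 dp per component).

F = (0.2000, 2.6000, -0.2000)

v₁ − v₀ = (0.00533333, 0.06933333, -0.00533333)
F = m·Δv/dt = (0.2000, 2.6000, -0.2000)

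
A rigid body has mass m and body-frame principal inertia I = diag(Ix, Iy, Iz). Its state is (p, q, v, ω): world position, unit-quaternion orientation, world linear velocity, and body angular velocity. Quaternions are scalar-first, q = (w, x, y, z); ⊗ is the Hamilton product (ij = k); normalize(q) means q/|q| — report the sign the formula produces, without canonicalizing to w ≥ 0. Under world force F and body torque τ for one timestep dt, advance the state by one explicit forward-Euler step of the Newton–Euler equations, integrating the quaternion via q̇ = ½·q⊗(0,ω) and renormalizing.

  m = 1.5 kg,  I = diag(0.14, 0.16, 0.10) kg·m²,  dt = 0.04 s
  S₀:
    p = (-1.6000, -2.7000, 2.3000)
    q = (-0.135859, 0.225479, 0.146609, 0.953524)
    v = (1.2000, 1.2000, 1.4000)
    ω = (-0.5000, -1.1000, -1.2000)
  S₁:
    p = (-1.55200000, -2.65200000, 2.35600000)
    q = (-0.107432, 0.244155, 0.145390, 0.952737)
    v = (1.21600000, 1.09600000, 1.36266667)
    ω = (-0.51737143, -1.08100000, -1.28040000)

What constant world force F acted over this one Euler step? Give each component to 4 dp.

velocity change Δv = (0.01600000, -0.10400000, -0.03733333)
F = m·Δv/dt = (0.6000, -3.9000, -1.4000)

F = (0.6000, -3.9000, -1.4000)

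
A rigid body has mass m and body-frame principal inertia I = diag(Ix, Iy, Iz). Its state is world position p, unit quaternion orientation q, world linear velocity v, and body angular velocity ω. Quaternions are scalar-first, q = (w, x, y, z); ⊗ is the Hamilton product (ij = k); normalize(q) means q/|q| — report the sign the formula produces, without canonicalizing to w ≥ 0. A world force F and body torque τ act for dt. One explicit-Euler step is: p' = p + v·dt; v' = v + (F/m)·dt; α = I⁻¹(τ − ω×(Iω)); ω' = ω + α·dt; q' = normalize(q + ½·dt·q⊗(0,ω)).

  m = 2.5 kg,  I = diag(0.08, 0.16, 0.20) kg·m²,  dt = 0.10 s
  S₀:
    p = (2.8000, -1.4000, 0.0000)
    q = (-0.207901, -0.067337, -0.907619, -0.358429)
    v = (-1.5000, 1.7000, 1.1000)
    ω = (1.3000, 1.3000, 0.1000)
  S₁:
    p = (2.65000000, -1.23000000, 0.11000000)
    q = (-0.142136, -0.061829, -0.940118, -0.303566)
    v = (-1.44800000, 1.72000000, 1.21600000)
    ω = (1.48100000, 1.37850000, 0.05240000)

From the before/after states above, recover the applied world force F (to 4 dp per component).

v₁ − v₀ = (0.05200000, 0.02000000, 0.11600000)
m·(v₁−v₀)/dt = (1.3000, 0.5000, 2.9000)

F = (1.3000, 0.5000, 2.9000)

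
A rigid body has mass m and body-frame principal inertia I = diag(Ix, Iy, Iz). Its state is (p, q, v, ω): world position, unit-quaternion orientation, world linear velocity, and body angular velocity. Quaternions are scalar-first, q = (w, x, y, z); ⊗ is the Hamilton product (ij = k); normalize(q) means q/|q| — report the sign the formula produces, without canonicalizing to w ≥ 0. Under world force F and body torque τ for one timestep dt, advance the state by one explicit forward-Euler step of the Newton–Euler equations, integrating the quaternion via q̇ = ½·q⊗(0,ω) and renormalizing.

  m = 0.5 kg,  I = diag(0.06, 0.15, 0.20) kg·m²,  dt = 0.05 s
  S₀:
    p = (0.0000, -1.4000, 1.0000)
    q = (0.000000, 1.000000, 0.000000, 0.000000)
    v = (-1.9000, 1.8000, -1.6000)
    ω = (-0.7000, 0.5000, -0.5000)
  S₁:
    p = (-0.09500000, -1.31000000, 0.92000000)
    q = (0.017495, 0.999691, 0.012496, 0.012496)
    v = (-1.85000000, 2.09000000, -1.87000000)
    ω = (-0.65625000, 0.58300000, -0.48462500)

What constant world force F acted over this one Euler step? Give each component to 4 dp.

F = (0.5000, 2.9000, -2.7000)

v₁ − v₀ = (0.05000000, 0.29000000, -0.27000000)
applied force F = (0.5000, 2.9000, -2.7000)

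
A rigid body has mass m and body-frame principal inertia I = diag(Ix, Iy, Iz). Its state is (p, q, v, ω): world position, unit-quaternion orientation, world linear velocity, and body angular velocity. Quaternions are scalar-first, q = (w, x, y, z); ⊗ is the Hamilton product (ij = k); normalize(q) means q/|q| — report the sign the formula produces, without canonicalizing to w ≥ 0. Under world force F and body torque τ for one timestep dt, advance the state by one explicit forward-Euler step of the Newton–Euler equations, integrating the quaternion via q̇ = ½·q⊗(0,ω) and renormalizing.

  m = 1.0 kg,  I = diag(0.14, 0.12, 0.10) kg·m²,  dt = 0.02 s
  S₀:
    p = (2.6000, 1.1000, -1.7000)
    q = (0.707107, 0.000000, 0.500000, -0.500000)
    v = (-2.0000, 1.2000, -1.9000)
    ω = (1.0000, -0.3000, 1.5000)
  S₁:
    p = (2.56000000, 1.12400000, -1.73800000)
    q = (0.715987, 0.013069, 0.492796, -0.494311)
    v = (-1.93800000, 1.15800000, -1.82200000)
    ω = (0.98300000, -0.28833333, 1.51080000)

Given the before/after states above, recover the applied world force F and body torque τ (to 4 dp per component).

v₁ − v₀ = (0.06200000, -0.04200000, 0.07800000)
m·(v₁−v₀)/dt = (3.1000, -2.1000, 3.9000)
rate change Δω = (-0.01700000, 0.01166667, 0.01080000)
applied torque τ = (-0.1100, 0.1300, 0.0600)

F = (3.1000, -2.1000, 3.9000)
τ = (-0.1100, 0.1300, 0.0600)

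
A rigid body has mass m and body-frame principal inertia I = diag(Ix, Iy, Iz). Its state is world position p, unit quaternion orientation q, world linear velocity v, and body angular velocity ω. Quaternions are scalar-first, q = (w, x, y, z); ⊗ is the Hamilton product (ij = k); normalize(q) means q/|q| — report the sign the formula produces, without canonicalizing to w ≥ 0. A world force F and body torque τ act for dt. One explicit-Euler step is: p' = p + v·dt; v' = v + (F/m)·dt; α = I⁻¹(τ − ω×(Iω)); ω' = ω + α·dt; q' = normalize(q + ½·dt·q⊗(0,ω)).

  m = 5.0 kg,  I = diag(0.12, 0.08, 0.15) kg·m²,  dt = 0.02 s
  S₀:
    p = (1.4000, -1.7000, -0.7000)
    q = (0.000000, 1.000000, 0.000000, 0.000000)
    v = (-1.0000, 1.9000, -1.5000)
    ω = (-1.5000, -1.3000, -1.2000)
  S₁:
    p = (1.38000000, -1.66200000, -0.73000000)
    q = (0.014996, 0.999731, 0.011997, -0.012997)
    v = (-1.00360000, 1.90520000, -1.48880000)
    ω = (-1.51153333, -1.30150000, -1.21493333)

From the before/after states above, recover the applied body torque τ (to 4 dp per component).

Δω = ω₁−ω₀ = (-0.01153333, -0.00150000, -0.01493333)
precession coupling = (0.1092, -0.0540, -0.0780)
τ = I·(Δω/dt) + ω₀×(Iω₀) = (0.0400, -0.0600, -0.1900)

τ = (0.0400, -0.0600, -0.1900)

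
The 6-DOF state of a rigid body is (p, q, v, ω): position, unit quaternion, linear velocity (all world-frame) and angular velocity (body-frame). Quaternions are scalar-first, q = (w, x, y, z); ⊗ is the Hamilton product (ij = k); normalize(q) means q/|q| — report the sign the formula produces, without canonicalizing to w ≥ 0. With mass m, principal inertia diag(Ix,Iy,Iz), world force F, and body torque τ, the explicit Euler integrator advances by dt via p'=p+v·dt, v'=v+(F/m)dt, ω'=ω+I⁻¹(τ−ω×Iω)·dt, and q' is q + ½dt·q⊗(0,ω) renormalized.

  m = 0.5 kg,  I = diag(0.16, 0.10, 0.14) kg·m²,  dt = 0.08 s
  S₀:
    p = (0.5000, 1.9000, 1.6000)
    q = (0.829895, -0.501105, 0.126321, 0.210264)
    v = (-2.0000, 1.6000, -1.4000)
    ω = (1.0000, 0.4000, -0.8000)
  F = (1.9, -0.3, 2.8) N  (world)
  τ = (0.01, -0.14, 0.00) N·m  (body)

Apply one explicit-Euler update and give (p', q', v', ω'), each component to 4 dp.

a = (3.8000, -0.6000, 5.6000)
p + v·dt = (0.3400, 2.0280, 1.4880)
v + (F/m)dt = (-1.6960, 1.5520, -0.9520)
angular accel α = (0.1425, -1.2400, 0.1714)
ω' = ω + α·dt = (1.0114, 0.3008, -0.7863)
q⊗(0,ω) = (0.6187878, 0.6447326, 0.1413380, -0.9906790)
updated quaternion q' = (0.8534, -0.4746, 0.1318, 0.1704)

p' = (0.3400, 2.0280, 1.4880)
q' = (0.8534, -0.4746, 0.1318, 0.1704)
v' = (-1.6960, 1.5520, -0.9520)
ω' = (1.0114, 0.3008, -0.7863)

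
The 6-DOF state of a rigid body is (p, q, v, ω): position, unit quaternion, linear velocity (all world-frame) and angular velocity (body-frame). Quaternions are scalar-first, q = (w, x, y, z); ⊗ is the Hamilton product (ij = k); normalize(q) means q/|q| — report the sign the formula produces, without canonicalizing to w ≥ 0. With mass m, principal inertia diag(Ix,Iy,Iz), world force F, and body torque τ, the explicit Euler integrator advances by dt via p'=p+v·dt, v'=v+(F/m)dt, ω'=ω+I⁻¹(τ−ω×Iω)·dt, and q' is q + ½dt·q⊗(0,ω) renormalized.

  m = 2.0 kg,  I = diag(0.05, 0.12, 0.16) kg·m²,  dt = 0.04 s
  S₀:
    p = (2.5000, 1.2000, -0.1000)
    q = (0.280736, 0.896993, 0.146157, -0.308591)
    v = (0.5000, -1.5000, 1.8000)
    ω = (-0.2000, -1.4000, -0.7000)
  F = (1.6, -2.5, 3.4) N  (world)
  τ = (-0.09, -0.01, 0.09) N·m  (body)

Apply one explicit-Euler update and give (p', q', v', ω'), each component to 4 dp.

ω×(Iω) gyroscopic = (0.0392, -0.0154, 0.0196)
(τ − ω×Iω)/I = (-2.5840, 0.0450, 0.4400)
ω + α·dt = (-0.3034, -1.3982, -0.6824)
q⊗(0,ω) = (0.1680047, -0.5904845, 0.2965829, -1.4230740)
q + ½dt·q⊗(0,ω), renormalized = (0.2840, 0.8847, 0.1520, -0.3369)
a = F/m = (0.8000, -1.2500, 1.7000)
p' = p + v·dt = (2.5200, 1.1400, -0.0280)
new velocity v' = (0.5320, -1.5500, 1.8680)

p' = (2.5200, 1.1400, -0.0280)
q' = (0.2840, 0.8847, 0.1520, -0.3369)
v' = (0.5320, -1.5500, 1.8680)
ω' = (-0.3034, -1.3982, -0.6824)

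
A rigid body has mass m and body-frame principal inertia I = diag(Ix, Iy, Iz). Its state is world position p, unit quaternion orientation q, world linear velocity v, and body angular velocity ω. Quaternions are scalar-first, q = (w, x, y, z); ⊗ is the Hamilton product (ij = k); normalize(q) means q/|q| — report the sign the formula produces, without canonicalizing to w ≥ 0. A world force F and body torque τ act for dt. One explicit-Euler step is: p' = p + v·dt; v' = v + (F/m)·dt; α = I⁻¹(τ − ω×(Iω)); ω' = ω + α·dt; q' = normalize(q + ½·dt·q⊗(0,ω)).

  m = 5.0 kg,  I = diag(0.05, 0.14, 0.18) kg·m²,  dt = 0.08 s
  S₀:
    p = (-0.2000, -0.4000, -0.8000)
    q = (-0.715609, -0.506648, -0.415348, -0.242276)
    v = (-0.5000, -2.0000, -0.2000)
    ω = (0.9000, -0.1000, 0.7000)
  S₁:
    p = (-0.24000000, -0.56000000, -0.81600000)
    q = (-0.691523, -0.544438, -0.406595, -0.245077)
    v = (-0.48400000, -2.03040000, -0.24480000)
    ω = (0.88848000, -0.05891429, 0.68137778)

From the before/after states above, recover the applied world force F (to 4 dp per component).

Δv = v₁−v₀ = (0.01600000, -0.03040000, -0.04480000)
applied force F = (1.0000, -1.9000, -2.8000)

F = (1.0000, -1.9000, -2.8000)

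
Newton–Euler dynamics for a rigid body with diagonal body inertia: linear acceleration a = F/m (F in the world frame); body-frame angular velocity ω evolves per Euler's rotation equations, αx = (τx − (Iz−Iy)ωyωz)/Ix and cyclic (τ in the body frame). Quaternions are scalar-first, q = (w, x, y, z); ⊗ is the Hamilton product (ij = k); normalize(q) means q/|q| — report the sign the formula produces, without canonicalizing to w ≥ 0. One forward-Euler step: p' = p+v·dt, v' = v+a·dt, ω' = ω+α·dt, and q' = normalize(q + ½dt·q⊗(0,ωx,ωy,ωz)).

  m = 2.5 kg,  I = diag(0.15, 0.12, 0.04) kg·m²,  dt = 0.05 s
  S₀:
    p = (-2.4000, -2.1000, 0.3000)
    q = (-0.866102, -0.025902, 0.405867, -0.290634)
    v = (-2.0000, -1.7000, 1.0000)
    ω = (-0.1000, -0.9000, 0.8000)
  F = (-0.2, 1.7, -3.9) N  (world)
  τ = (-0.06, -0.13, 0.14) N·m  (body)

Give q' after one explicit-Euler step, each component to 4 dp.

Hamilton product q⊗(0,ω) = (0.5951973, 0.1497332, 0.8292768, -0.6289831)
q' = normalize(q + ½dt·q⊗(0,ω)) = (-0.8508, -0.0221, 0.4264, -0.3062)

q' = (-0.8508, -0.0221, 0.4264, -0.3062)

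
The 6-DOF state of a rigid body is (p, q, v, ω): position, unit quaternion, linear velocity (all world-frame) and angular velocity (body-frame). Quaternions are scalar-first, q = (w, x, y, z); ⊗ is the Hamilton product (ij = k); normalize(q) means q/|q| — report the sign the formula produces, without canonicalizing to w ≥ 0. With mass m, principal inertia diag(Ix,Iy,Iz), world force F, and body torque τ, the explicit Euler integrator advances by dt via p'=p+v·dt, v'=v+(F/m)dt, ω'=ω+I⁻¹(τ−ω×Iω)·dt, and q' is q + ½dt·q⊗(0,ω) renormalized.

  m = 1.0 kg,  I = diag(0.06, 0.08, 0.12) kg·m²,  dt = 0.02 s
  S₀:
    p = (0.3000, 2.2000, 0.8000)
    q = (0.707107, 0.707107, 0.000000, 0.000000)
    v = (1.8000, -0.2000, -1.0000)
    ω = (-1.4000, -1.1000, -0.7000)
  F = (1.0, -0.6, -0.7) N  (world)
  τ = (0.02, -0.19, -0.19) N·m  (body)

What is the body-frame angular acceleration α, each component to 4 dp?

α = (-0.1800, -1.6400, -1.8400)

precession coupling ω×(Iω) = (0.0308, -0.0588, 0.0308)
angular accel α = (-0.1800, -1.6400, -1.8400)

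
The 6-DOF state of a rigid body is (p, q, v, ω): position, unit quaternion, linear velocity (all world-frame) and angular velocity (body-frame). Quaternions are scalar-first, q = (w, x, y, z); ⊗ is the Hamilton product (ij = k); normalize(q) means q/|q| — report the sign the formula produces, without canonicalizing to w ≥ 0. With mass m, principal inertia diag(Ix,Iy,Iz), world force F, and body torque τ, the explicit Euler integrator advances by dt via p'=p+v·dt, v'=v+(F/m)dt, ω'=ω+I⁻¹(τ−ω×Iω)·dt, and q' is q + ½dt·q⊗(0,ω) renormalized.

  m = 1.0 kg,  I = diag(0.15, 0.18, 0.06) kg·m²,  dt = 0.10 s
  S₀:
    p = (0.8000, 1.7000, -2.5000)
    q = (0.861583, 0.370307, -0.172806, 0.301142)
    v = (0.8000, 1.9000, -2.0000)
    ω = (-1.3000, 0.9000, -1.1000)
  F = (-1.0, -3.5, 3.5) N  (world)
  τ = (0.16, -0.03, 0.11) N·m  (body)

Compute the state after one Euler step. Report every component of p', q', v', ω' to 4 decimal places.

gyro term ω×Iω = (0.1188, 0.1287, -0.0351)
(τ − ω×Iω)/I = (0.2747, -0.8817, 2.4183)
new body rate ω' = (-1.2725, 0.8118, -0.8582)
2q̇ = q⊗(0,ω) = (0.9681807, -1.2009991, 0.7912778, -0.8391128)
updated quaternion q' = (0.9058, 0.3088, -0.1326, 0.2580)
new position p' = (0.8800, 1.8900, -2.7000)
new velocity v' = (0.7000, 1.5500, -1.6500)

p' = (0.8800, 1.8900, -2.7000)
q' = (0.9058, 0.3088, -0.1326, 0.2580)
v' = (0.7000, 1.5500, -1.6500)
ω' = (-1.2725, 0.8118, -0.8582)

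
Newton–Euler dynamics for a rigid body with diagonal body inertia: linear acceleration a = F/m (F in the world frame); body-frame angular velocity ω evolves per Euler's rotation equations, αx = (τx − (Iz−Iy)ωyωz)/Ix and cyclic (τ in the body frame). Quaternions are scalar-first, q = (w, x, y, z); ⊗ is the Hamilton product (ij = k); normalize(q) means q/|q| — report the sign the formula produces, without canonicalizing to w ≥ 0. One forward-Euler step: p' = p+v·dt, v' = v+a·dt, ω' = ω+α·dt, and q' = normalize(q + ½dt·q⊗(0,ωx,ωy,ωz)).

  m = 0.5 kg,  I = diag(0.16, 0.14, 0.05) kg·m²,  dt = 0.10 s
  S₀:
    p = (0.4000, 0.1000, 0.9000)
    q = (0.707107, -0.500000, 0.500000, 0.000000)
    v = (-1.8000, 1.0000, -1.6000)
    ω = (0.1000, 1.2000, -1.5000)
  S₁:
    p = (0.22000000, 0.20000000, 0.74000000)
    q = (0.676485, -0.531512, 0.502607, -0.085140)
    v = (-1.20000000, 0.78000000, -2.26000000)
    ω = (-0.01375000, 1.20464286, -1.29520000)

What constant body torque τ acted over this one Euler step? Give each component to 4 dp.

rate change Δω = (-0.11375000, 0.00464286, 0.20480000)
applied torque τ = (-0.0200, -0.0100, 0.1000)

τ = (-0.0200, -0.0100, 0.1000)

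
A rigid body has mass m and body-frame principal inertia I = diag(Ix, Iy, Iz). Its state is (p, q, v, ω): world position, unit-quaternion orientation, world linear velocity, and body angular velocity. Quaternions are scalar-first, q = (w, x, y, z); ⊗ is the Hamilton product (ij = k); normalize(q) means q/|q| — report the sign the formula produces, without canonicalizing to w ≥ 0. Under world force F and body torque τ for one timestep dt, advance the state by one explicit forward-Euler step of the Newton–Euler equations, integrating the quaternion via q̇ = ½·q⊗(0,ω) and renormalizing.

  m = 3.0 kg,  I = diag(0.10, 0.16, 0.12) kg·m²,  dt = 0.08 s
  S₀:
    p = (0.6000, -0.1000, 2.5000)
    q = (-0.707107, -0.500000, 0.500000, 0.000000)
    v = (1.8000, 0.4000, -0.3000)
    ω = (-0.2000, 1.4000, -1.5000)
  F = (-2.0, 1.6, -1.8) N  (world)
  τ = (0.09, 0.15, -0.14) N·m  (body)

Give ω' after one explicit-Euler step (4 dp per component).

precession coupling ω×(Iω) = (0.0840, -0.0060, -0.0168)
angular accel α = (0.0600, 0.9750, -1.0267)
ω' = ω + α·dt = (-0.1952, 1.4780, -1.5821)

ω' = (-0.1952, 1.4780, -1.5821)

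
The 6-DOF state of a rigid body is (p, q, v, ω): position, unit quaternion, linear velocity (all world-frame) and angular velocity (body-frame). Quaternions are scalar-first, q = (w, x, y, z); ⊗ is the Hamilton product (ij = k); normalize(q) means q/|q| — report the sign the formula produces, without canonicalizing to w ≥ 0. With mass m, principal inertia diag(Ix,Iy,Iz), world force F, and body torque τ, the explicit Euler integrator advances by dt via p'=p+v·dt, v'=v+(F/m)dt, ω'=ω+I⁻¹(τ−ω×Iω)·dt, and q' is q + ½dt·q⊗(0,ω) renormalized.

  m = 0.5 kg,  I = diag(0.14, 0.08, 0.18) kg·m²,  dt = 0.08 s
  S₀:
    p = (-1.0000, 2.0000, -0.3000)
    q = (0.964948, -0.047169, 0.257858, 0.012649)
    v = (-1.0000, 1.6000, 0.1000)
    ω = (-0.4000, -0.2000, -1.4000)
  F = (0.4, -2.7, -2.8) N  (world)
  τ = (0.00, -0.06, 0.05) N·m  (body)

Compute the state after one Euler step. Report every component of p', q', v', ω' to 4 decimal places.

a = (0.8000, -5.4000, -5.6000)
new position p' = (-1.0800, 2.1280, -0.2920)
v + (F/m)dt = (-0.9360, 1.1680, -0.3480)
ω×(Iω) gyroscopic = (0.0280, -0.0224, -0.0048)
angular accel α = (-0.2000, -0.4700, 0.3044)
new body rate ω' = (-0.4160, -0.2376, -1.3756)
q⊗(0,ω) = (0.0504126, -0.7444506, -0.2640858, -1.2383502)
q + ½dt·q⊗(0,ω), renormalized = (0.9653, -0.0768, 0.2469, -0.0368)

p' = (-1.0800, 2.1280, -0.2920)
q' = (0.9653, -0.0768, 0.2469, -0.0368)
v' = (-0.9360, 1.1680, -0.3480)
ω' = (-0.4160, -0.2376, -1.3756)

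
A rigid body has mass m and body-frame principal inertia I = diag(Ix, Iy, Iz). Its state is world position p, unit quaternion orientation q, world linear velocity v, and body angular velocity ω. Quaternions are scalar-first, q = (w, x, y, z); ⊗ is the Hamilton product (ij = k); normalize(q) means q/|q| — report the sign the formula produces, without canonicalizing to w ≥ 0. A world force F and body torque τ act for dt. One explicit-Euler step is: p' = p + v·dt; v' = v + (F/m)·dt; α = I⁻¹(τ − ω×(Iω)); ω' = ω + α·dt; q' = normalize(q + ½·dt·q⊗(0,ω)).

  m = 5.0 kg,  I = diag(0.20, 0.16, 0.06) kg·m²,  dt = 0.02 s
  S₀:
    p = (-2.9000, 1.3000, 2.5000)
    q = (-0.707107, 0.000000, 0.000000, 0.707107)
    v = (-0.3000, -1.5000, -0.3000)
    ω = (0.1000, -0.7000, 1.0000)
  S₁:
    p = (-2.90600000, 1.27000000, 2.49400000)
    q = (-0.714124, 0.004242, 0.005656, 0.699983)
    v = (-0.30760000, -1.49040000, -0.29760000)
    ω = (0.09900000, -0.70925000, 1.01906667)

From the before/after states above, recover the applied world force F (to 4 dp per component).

F = (-1.9000, 2.4000, 0.6000)

Δv = v₁−v₀ = (-0.00760000, 0.00960000, 0.00240000)
m·(v₁−v₀)/dt = (-1.9000, 2.4000, 0.6000)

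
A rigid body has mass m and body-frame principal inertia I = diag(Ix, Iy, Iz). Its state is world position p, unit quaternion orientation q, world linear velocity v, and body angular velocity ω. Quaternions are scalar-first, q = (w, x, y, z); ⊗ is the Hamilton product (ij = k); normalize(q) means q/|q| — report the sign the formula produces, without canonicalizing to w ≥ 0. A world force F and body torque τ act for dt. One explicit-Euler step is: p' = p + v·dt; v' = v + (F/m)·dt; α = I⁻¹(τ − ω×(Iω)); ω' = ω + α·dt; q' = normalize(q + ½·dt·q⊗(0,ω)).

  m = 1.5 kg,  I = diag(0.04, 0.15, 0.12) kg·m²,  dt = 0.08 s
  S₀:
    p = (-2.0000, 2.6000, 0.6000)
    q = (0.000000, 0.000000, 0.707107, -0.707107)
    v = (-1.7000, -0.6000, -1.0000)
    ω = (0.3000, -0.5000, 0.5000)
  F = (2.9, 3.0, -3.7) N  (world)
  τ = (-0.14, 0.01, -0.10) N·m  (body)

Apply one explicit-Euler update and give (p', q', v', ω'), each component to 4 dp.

p' = (-2.1360, 2.5520, 0.5200)
q' = (0.0283, 0.0000, 0.6983, -0.7153)
v' = (-1.5453, -0.4400, -1.1973)
ω' = (0.0050, -0.4883, 0.4443)

angular accel α = (-3.6875, 0.1467, -0.6958)
ω + α·dt = (0.0050, -0.4883, 0.4443)
2q̇ = q⊗(0,ω) = (0.7071070, 0.0000000, -0.2121321, -0.2121321)
q' = normalize(q + ½dt·q⊗(0,ω)) = (0.0283, 0.0000, 0.6983, -0.7153)
a = F/m = (1.9333, 2.0000, -2.4667)
p + v·dt = (-2.1360, 2.5520, 0.5200)
v' = v + a·dt = (-1.5453, -0.4400, -1.1973)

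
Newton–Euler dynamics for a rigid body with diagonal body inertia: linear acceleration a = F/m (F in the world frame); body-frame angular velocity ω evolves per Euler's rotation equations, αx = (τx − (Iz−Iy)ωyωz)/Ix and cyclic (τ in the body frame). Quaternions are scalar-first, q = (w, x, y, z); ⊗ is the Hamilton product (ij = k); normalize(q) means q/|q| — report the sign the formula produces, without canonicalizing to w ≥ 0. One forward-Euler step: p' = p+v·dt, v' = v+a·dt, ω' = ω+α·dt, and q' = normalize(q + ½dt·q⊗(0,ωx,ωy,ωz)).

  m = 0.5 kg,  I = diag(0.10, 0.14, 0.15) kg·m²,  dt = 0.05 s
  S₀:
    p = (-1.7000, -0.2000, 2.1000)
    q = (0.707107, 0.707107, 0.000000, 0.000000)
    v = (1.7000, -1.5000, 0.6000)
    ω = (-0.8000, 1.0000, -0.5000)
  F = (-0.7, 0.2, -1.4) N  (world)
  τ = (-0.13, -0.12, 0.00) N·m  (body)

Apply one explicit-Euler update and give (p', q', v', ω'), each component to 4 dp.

a = F/m = (-1.4000, 0.4000, -2.8000)
p' = p + v·dt = (-1.6150, -0.2750, 2.1300)
new velocity v' = (1.6300, -1.4800, 0.4600)
angular accel α = (-1.2500, -0.7143, 0.2133)
ω' = ω + α·dt = (-0.8625, 0.9643, -0.4893)
Hamilton product q⊗(0,ω) = (0.5656856, -0.5656856, 1.0606605, 0.3535535)
q + ½dt·q⊗(0,ω), renormalized = (0.7208, 0.6926, 0.0265, 0.0088)

p' = (-1.6150, -0.2750, 2.1300)
q' = (0.7208, 0.6926, 0.0265, 0.0088)
v' = (1.6300, -1.4800, 0.4600)
ω' = (-0.8625, 0.9643, -0.4893)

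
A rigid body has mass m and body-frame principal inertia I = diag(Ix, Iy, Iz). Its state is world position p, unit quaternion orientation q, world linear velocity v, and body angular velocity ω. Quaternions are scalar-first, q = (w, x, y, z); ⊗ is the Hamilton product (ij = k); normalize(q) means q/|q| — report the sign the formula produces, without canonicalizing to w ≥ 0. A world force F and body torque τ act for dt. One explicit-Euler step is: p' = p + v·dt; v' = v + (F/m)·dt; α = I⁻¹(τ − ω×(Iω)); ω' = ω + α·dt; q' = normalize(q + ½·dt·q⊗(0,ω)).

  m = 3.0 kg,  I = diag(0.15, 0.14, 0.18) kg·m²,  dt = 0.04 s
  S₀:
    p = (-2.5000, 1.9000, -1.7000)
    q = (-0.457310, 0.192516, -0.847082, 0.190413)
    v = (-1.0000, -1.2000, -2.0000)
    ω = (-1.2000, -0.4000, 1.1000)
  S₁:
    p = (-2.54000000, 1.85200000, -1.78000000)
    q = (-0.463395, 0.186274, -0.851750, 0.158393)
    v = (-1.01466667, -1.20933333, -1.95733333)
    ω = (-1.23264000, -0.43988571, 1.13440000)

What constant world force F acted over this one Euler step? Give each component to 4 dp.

F = (-1.1000, -0.7000, 3.2000)

v₁ − v₀ = (-0.01466667, -0.00933333, 0.04266667)
applied force F = (-1.1000, -0.7000, 3.2000)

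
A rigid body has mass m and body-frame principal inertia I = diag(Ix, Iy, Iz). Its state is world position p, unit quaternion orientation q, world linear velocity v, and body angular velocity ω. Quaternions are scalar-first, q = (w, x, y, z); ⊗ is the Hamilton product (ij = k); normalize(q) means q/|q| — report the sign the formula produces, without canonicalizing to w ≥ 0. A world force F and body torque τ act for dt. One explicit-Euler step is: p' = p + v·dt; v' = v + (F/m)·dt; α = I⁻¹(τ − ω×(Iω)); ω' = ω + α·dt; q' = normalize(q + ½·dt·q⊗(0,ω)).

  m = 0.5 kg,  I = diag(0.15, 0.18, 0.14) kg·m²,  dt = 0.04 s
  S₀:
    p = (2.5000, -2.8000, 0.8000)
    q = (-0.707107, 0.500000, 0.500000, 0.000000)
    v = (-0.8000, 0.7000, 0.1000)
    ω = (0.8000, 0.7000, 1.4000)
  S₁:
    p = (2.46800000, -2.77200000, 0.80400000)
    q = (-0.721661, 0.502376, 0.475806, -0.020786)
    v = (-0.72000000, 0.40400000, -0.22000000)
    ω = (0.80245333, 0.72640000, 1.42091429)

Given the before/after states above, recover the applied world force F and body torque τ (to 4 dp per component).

Δω = ω₁−ω₀ = (0.00245333, 0.02640000, 0.02091429)
ω₀×(Iω₀) = (-0.0392, 0.0112, 0.0168)
applied torque τ = (-0.0300, 0.1300, 0.0900)
velocity change Δv = (0.08000000, -0.29600000, -0.32000000)
applied force F = (1.0000, -3.7000, -4.0000)

F = (1.0000, -3.7000, -4.0000)
τ = (-0.0300, 0.1300, 0.0900)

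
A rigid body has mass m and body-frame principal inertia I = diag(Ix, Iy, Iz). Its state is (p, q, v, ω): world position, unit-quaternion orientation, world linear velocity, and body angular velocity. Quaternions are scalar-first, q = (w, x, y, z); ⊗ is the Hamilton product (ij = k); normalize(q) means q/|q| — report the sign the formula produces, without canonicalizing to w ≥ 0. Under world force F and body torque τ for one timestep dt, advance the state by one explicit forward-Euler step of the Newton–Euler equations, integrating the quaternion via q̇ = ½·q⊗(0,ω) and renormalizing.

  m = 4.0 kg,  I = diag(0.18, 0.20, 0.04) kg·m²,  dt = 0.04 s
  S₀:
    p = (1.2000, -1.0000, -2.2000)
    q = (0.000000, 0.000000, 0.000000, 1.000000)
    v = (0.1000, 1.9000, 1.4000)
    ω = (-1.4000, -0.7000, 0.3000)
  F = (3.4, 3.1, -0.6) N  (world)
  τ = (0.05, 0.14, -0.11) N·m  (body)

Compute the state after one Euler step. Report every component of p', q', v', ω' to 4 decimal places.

p' = (1.2040, -0.9240, -2.1440)
q' = (-0.0060, 0.0140, -0.0280, 0.9995)
v' = (0.1340, 1.9310, 1.3940)
ω' = (-1.3964, -0.6602, 0.1704)

α = I⁻¹(τ − ω×Iω) = (0.0911, 0.9940, -3.2400)
ω' = ω + α·dt = (-1.3964, -0.6602, 0.1704)
Hamilton product q⊗(0,ω) = (-0.3000000, 0.7000000, -1.4000000, 0.0000000)
updated quaternion q' = (-0.0060, 0.0140, -0.0280, 0.9995)
new position p' = (1.2040, -0.9240, -2.1440)
v' = v + a·dt = (0.1340, 1.9310, 1.3940)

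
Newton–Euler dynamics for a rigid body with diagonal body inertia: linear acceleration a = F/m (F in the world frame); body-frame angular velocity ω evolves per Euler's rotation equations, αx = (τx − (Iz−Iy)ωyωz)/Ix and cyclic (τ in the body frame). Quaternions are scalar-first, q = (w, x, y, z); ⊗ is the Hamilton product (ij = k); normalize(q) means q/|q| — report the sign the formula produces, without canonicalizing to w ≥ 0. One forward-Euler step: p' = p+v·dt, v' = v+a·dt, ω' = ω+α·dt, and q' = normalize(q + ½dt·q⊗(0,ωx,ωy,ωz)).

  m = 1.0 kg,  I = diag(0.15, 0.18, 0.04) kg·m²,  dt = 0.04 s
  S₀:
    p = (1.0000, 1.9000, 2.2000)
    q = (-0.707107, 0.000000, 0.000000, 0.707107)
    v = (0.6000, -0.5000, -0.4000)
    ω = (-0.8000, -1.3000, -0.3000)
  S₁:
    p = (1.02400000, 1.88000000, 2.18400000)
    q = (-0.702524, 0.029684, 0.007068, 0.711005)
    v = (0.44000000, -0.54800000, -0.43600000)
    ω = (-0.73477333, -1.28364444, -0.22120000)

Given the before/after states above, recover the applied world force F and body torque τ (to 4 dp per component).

F = (-4.0000, -1.2000, -0.9000)
τ = (0.1900, 0.1000, 0.1100)

Δω = ω₁−ω₀ = (0.06522667, 0.01635556, 0.07880000)
applied torque τ = (0.1900, 0.1000, 0.1100)
v₁ − v₀ = (-0.16000000, -0.04800000, -0.03600000)
F = m·Δv/dt = (-4.0000, -1.2000, -0.9000)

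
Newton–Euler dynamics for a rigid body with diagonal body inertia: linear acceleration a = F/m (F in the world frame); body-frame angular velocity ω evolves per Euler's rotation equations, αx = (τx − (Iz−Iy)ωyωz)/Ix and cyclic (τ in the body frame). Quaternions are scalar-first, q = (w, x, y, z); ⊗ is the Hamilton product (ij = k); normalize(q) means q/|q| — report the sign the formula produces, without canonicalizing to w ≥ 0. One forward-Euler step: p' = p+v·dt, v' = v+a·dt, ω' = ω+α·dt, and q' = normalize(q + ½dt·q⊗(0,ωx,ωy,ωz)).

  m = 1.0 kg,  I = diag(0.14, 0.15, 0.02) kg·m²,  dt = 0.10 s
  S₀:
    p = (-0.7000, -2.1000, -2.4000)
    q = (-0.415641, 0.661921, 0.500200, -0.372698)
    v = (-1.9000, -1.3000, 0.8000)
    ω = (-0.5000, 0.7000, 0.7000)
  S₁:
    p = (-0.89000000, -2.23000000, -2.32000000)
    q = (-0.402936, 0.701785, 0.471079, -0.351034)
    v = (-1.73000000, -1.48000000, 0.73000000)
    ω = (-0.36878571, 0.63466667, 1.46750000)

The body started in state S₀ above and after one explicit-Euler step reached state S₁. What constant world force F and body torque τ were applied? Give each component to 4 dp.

F = (1.7000, -1.8000, -0.7000)
τ = (0.1200, -0.1400, 0.1500)

ω₁ − ω₀ = (0.13121429, -0.06533333, 0.76750000)
τ = I·(Δω/dt) + ω₀×(Iω₀) = (0.1200, -0.1400, 0.1500)
velocity change Δv = (0.17000000, -0.18000000, -0.07000000)
F = m·Δv/dt = (1.7000, -1.8000, -0.7000)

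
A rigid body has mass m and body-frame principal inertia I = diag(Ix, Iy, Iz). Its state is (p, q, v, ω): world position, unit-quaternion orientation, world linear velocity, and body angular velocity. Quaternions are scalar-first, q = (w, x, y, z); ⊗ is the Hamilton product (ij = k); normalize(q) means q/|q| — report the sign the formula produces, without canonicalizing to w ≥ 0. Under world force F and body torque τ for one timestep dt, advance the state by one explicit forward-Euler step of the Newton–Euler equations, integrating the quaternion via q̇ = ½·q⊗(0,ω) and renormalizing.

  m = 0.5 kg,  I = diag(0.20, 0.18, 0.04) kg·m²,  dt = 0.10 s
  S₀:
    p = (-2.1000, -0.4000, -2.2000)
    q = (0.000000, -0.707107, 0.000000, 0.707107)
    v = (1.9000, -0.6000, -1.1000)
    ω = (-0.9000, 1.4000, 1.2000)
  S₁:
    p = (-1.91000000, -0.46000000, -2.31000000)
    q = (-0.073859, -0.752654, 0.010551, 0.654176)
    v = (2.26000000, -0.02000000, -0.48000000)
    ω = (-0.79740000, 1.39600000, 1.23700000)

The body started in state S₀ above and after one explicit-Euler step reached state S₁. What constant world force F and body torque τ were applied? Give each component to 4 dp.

F = (1.8000, 2.9000, 3.1000)
τ = (-0.0300, -0.1800, 0.0400)

rate change Δω = (0.10260000, -0.00400000, 0.03700000)
precession coupling = (-0.2352, -0.1728, 0.0252)
applied torque τ = (-0.0300, -0.1800, 0.0400)
Δv = v₁−v₀ = (0.36000000, 0.58000000, 0.62000000)
F = m·Δv/dt = (1.8000, 2.9000, 3.1000)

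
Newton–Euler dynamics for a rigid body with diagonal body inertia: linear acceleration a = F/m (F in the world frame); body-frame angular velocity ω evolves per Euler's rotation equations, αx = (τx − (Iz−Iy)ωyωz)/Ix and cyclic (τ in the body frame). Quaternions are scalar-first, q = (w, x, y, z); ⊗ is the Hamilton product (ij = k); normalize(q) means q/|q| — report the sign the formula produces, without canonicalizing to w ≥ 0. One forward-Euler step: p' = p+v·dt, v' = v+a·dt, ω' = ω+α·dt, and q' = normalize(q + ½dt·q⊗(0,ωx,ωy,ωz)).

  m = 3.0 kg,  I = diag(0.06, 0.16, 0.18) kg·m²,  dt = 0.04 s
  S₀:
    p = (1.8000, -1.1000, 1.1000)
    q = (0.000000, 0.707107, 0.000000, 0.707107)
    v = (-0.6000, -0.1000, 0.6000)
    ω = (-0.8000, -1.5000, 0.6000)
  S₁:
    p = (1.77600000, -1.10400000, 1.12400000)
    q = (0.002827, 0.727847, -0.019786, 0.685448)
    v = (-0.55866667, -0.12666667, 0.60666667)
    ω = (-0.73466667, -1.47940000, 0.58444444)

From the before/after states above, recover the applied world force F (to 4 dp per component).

F = (3.1000, -2.0000, 0.5000)

velocity change Δv = (0.04133333, -0.02666667, 0.00666667)
applied force F = (3.1000, -2.0000, 0.5000)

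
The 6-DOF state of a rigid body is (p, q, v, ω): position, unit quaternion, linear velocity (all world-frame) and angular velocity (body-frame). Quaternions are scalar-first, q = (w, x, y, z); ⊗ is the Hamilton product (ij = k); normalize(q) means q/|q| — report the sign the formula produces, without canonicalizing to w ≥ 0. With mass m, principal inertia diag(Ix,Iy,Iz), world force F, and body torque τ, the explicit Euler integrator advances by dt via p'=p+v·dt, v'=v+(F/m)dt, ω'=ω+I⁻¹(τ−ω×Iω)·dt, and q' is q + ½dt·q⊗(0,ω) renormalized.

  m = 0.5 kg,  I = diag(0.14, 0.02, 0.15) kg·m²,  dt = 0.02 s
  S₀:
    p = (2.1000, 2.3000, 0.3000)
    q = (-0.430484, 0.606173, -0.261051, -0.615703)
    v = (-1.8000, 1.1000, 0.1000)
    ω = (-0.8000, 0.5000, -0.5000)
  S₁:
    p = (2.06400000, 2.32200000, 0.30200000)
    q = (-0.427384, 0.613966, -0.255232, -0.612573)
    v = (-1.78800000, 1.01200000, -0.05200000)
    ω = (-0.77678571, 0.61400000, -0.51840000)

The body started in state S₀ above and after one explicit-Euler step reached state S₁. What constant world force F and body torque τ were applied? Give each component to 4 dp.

v₁ − v₀ = (0.01200000, -0.08800000, -0.15200000)
applied force F = (0.3000, -2.2000, -3.8000)
ω₁ − ω₀ = (0.02321429, 0.11400000, -0.01840000)
I·α + gyro = (0.1300, 0.1100, -0.0900)

F = (0.3000, -2.2000, -3.8000)
τ = (0.1300, 0.1100, -0.0900)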